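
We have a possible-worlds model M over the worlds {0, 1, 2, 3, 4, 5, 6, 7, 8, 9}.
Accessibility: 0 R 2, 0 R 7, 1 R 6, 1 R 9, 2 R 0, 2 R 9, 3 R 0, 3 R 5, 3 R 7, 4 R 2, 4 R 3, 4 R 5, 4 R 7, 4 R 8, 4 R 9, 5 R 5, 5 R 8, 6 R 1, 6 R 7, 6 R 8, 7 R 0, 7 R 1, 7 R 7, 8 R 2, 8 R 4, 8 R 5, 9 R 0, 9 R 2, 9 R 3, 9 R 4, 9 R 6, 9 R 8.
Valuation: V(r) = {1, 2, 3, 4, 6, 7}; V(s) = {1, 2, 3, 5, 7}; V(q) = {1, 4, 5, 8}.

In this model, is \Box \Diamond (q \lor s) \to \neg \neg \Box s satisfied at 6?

Yes

At 6: \Box \Diamond (q \lor s) is false, \neg \neg \Box s is false, so \Box \Diamond (q \lor s) \to \neg \neg \Box s is true.
  At 6: \Box \Diamond (q \lor s) requires \Diamond (q \lor s) at every successor {1, 7, 8}.
    \Diamond (q \lor s) fails at 1, so \Box \Diamond (q \lor s) is false at 6.
      At 1: \Diamond (q \lor s) requires q \lor s at some successor in {6, 9}.
        At 6: q \lor s is false.
        At 9: q \lor s is false.
      So \Diamond (q \lor s) is false at 1.
  At 6: \neg \Box s is true, so \neg \neg \Box s is false.
    At 6: \Box s is false, so \neg \Box s is true.
      At 6: \Box s requires s at every successor {1, 7, 8}.
        s fails at 8, so \Box s is false at 6.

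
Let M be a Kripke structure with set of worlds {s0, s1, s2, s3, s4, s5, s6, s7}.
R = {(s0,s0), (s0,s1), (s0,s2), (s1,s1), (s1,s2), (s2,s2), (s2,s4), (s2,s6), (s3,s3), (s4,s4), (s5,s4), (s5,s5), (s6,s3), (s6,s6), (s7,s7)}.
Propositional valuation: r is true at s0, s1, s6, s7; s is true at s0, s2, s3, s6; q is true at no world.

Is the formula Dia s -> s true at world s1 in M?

No

At s1: Dia s is true, s is false, so Dia s -> s is false.
  At s1: Dia s requires s at some successor in {s1, s2}.
    s holds at s2, so Dia s is true at s1.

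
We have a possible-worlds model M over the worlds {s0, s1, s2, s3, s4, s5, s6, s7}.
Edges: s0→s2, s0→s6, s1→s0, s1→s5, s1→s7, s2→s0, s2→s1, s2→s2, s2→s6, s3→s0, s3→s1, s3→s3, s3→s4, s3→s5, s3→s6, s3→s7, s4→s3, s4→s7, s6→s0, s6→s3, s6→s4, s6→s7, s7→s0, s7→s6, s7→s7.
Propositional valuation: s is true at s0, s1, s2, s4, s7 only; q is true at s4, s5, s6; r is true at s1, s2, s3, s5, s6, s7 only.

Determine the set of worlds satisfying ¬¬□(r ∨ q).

s0, s4, s5

Let φ = ¬¬□(r ∨ q). Evaluate φ at each world:
  s0 (successors {s2, s6}): φ is true.
  s1 (successors {s0, s5, s7}): φ is false.
  s2 (successors {s0, s1, s2, s6}): φ is false.
  s3 (successors {s0, s1, s3, s4, s5, s6, s7}): φ is false.
  s4 (successors {s3, s7}): φ is true.
  s5 (successors ∅): φ is true.
  s6 (successors {s0, s3, s4, s7}): φ is false.
  s7 (successors {s0, s6, s7}): φ is false.
For instance, at s0:
  At s0: ¬□(r ∨ q) is false, so ¬¬□(r ∨ q) is true.
    At s0: □(r ∨ q) is true, so ¬□(r ∨ q) is false.
      At s0: □(r ∨ q) requires r ∨ q at every successor {s2, s6}.
        At s2: r ∨ q is true.
        At s6: r ∨ q is true.
      So □(r ∨ q) is true at s0.
Satisfying worlds: {s0, s4, s5}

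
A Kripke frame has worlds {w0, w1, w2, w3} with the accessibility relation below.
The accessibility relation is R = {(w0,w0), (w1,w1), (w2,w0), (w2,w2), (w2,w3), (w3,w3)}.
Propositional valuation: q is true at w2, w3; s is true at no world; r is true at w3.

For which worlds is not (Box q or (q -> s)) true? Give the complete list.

w2

Recall that Box ψ holds at a world iff ψ holds at every accessible world, and Dia ψ holds iff ψ holds at some accessible world.
Let φ = not (Box q or (q -> s)). Evaluate φ at each world:
  w0 (successors {w0}): φ is false.
  w1 (successors {w1}): φ is false.
  w2 (successors {w0, w2, w3}): φ is true.
  w3 (successors {w3}): φ is false.
For instance, at w1:
  At w1: Box q or (q -> s) is true, so not (Box q or (q -> s)) is false.
    At w1: Box q is false, q -> s is true, so Box q or (q -> s) is true.
      At w1: Box q requires q at every successor {w1}.
        q fails at w1, so Box q is false at w1.
Satisfying worlds: {w2}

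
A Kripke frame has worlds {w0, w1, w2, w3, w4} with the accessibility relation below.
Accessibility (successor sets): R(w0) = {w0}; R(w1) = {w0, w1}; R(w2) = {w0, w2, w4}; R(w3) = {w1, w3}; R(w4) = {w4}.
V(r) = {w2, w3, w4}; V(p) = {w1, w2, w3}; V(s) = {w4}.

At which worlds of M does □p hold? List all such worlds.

Recall that □ψ holds at a world iff ψ holds at every accessible world, and ◇ψ holds iff ψ holds at some accessible world.
Let φ = □p. Evaluate φ at each world:
  w0 (successors {w0}): φ is false.
  w1 (successors {w0, w1}): φ is false.
  w2 (successors {w0, w2, w4}): φ is false.
  w3 (successors {w1, w3}): φ is true.
  w4 (successors {w4}): φ is false.
For instance, at w4:
  At w4: □p requires p at every successor {w4}.
    p fails at w4, so □p is false at w4.
Satisfying worlds: {w3}

w3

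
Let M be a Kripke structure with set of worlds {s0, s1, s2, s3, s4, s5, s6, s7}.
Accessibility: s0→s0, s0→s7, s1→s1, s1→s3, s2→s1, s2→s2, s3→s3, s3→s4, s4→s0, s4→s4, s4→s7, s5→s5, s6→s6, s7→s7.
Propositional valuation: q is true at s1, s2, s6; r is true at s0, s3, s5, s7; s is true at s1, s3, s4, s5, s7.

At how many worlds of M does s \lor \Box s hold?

5

Let φ = s \lor \Box s. Evaluate φ at each world:
  s0 (successors {s0, s7}): φ is false.
  s1 (successors {s1, s3}): φ is true.
  s2 (successors {s1, s2}): φ is false.
  s3 (successors {s3, s4}): φ is true.
  s4 (successors {s0, s4, s7}): φ is true.
  s5 (successors {s5}): φ is true.
  s6 (successors {s6}): φ is false.
  s7 (successors {s7}): φ is true.
For instance, at s5:
  At s5: s is true, \Box s is true, so s \lor \Box s is true.
    At s5: \Box s requires s at every successor {s5}.
      At s5: s is true.
    So \Box s is true at s5.
Satisfying worlds: {s1, s3, s4, s5, s7}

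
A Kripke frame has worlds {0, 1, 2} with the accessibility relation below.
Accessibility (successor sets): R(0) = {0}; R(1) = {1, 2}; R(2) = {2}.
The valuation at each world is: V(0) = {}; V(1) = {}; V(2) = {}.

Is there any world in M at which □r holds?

No

Let φ = □r. Evaluate φ at each world:
  0 (successors {0}): φ is false.
  1 (successors {1, 2}): φ is false.
  2 (successors {2}): φ is false.
For instance, at 1:
  At 1: □r requires r at every successor {1, 2}.
    r fails at 1, so □r is false at 1.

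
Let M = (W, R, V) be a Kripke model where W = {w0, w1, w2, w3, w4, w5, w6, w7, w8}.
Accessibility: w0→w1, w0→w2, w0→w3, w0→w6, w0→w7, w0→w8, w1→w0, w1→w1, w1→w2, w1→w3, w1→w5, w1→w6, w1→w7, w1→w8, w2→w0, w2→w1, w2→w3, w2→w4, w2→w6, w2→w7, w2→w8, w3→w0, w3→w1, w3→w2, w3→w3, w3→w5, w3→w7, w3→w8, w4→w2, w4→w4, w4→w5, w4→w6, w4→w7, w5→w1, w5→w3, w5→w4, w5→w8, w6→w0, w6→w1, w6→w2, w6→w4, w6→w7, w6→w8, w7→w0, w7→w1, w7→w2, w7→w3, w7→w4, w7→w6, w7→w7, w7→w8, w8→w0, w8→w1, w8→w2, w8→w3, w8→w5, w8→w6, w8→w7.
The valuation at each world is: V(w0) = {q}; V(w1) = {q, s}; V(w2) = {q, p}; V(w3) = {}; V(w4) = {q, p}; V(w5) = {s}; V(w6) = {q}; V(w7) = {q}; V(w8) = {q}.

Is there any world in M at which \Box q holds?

Let φ = \Box q. Evaluate φ at each world:
  w0 (successors {w1, w2, w3, w6, w7, w8}): φ is false.
  w1 (successors {w0, w1, w2, w3, w5, w6, w7, w8}): φ is false.
  w2 (successors {w0, w1, w3, w4, w6, w7, w8}): φ is false.
  w3 (successors {w0, w1, w2, w3, w5, w7, w8}): φ is false.
  w4 (successors {w2, w4, w5, w6, w7}): φ is false.
  w5 (successors {w1, w3, w4, w8}): φ is false.
  w6 (successors {w0, w1, w2, w4, w7, w8}): φ is true.
  w7 (successors {w0, w1, w2, w3, w4, w6, w7, w8}): φ is false.
  w8 (successors {w0, w1, w2, w3, w5, w6, w7}): φ is false.
Detail at w6 (witness):
  At w6: \Box q requires q at every successor {w0, w1, w2, w4, w7, w8}.
    At w0: q is true.
    At w1: q is true.
    At w2: q is true.
    At w4: q is true.
    At w7: q is true.
    At w8: q is true.
  So \Box q is true at w6.

Yes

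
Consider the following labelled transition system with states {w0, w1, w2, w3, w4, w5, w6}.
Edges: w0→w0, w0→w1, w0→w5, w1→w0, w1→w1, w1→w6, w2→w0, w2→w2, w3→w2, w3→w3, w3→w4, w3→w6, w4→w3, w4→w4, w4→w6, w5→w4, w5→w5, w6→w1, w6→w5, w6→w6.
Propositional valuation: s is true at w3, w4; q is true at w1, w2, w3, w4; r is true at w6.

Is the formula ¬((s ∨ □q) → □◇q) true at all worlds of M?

Let φ = ¬((s ∨ □q) → □◇q). Evaluate φ at each world:
  w0 (successors {w0, w1, w5}): φ is false.
  w1 (successors {w0, w1, w6}): φ is false.
  w2 (successors {w0, w2}): φ is false.
  w3 (successors {w2, w3, w4, w6}): φ is false.
  w4 (successors {w3, w4, w6}): φ is false.
  w5 (successors {w4, w5}): φ is false.
  w6 (successors {w1, w5, w6}): φ is false.
Detail at w0 (counterexample):
  At w0: (s ∨ □q) → □◇q is true, so ¬((s ∨ □q) → □◇q) is false.
    At w0: s ∨ □q is false, □◇q is true, so (s ∨ □q) → □◇q is true.
      At w0: s is false, □q is false, so s ∨ □q is false.
      At w0: □◇q requires ◇q at every successor {w0, w1, w5}.
        At w0: ◇q is true.
        At w1: ◇q is true.
        At w5: ◇q is true.
      So □◇q is true at w0.

No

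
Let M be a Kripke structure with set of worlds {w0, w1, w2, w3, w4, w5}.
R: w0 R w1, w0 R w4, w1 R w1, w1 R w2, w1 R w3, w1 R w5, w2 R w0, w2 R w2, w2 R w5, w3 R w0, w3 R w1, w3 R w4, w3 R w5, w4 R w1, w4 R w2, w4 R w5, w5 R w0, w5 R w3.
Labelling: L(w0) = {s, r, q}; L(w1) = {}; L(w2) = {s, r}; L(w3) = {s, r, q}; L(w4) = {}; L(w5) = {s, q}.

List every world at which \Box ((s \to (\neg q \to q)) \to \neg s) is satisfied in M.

Recall that \Box ψ holds at a world iff ψ holds at every accessible world, and \Diamond ψ holds iff ψ holds at some accessible world.
Let φ = \Box ((s \to (\neg q \to q)) \to \neg s). Evaluate φ at each world:
  w0 (successors {w1, w4}): φ is true.
  w1 (successors {w1, w2, w3, w5}): φ is false.
  w2 (successors {w0, w2, w5}): φ is false.
  w3 (successors {w0, w1, w4, w5}): φ is false.
  w4 (successors {w1, w2, w5}): φ is false.
  w5 (successors {w0, w3}): φ is false.
For instance, at w2:
  At w2: \Box ((s \to (\neg q \to q)) \to \neg s) requires (s \to (\neg q \to q)) \to \neg s at every successor {w0, w2, w5}.
    (s \to (\neg q \to q)) \to \neg s fails at w0, so \Box ((s \to (\neg q \to q)) \to \neg s) is false at w2.
Satisfying worlds: {w0}

w0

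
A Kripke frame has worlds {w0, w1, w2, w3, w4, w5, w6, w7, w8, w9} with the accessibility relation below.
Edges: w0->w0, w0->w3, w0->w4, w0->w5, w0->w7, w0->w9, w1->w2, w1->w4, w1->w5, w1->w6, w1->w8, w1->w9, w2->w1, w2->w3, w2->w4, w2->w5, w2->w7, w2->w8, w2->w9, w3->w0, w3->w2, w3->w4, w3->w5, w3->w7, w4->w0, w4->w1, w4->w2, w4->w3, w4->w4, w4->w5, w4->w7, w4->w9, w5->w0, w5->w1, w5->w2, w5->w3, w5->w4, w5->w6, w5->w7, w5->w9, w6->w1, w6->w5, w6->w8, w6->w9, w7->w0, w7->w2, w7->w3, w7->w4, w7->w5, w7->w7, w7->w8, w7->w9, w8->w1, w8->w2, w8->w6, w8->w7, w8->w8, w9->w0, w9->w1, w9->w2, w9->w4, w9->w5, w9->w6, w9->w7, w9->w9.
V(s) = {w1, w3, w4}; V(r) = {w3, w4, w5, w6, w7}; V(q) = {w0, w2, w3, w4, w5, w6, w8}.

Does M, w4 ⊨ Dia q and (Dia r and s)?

Yes

At w4: Dia q is true, Dia r and s is true, so Dia q and (Dia r and s) is true.
  At w4: Dia q requires q at some successor in {w0, w1, w2, w3, w4, w5, w7, w9}.
    q holds at w0, so Dia q is true at w4.
  At w4: Dia r is true, s is true, so Dia r and s is true.
    At w4: Dia r requires r at some successor in {w0, w1, w2, w3, w4, w5, w7, w9}.
      r holds at w3, so Dia r is true at w4.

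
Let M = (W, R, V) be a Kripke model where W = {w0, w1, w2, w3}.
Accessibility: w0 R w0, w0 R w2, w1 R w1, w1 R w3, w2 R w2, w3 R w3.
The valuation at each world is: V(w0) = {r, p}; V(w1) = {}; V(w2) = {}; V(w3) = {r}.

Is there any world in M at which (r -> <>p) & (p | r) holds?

Let φ = (r -> <>p) & (p | r). Evaluate φ at each world:
  w0 (successors {w0, w2}): φ is true.
  w1 (successors {w1, w3}): φ is false.
  w2 (successors {w2}): φ is false.
  w3 (successors {w3}): φ is false.
Detail at w0 (witness):
  At w0: r -> <>p is true, p | r is true, so (r -> <>p) & (p | r) is true.
    At w0: r is true, <>p is true, so r -> <>p is true.
      At w0: <>p requires p at some successor in {w0, w2}.
        p holds at w0, so <>p is true at w0.

Yes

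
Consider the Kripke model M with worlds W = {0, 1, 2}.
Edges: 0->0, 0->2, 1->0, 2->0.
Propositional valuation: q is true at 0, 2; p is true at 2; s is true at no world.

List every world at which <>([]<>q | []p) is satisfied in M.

Let φ = <>([]<>q | []p). Evaluate φ at each world:
  0 (successors {0, 2}): φ is true.
  1 (successors {0}): φ is true.
  2 (successors {0}): φ is true.
For instance, at 0:
  At 0: <>([]<>q | []p) requires []<>q | []p at some successor in {0, 2}.
    []<>q | []p holds at 0, so <>([]<>q | []p) is true at 0.
      At 0: []<>q is true, []p is false, so []<>q | []p is true.
Satisfying worlds: {0, 1, 2}

0, 1, 2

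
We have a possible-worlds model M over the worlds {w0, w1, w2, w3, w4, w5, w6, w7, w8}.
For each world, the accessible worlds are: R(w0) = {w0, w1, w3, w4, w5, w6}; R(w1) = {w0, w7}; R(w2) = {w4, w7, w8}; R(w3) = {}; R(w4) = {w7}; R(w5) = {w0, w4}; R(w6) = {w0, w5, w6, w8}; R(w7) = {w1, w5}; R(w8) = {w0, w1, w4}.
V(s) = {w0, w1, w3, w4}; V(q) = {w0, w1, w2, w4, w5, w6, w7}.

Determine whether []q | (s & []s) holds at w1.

Yes

Recall that []ψ holds at a world iff ψ holds at every accessible world, and <>ψ holds iff ψ holds at some accessible world.
At w1: []q is true, s & []s is false, so []q | (s & []s) is true.
  At w1: []q requires q at every successor {w0, w7}.
    At w0: q is true.
    At w7: q is true.
  So []q is true at w1.
  At w1: s is true, []s is false, so s & []s is false.
    At w1: []s requires s at every successor {w0, w7}.
      s fails at w7, so []s is false at w1.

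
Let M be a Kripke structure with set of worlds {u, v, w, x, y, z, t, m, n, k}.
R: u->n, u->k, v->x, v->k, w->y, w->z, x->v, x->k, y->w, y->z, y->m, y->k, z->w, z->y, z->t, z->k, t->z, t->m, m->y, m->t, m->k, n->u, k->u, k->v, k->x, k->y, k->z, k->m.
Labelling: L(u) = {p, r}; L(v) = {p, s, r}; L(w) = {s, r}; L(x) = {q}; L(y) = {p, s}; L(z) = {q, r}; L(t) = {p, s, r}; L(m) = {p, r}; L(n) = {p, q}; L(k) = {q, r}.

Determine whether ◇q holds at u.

At u: ◇q requires q at some successor in {n, k}.
  q holds at n, so ◇q is true at u.

Yes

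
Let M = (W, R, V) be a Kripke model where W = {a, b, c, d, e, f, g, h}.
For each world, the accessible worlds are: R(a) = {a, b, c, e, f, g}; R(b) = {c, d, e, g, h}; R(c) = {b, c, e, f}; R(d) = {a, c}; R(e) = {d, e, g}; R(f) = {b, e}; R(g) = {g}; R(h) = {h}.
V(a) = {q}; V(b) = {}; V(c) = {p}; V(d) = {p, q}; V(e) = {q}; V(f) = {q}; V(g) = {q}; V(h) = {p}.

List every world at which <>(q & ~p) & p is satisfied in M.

c, d

Let φ = <>(q & ~p) & p. Evaluate φ at each world:
  a (successors {a, b, c, e, f, g}): φ is false.
  b (successors {c, d, e, g, h}): φ is false.
  c (successors {b, c, e, f}): φ is true.
  d (successors {a, c}): φ is true.
  e (successors {d, e, g}): φ is false.
  f (successors {b, e}): φ is false.
  g (successors {g}): φ is false.
  h (successors {h}): φ is false.
For instance, at b:
  At b: <>(q & ~p) is true, p is false, so <>(q & ~p) & p is false.
    At b: <>(q & ~p) requires q & ~p at some successor in {c, d, e, g, h}.
      q & ~p holds at e, so <>(q & ~p) is true at b.
Satisfying worlds: {c, d}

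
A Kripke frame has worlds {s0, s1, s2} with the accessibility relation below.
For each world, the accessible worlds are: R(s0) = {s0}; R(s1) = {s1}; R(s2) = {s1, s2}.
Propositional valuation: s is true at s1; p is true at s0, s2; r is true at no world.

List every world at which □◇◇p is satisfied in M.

Recall that □ψ holds at a world iff ψ holds at every accessible world, and ◇ψ holds iff ψ holds at some accessible world.
Let φ = □◇◇p. Evaluate φ at each world:
  s0 (successors {s0}): φ is true.
  s1 (successors {s1}): φ is false.
  s2 (successors {s1, s2}): φ is false.
For instance, at s0:
  At s0: □◇◇p requires ◇◇p at every successor {s0}.
      At s0: ◇◇p requires ◇p at some successor in {s0}.
        ◇p holds at s0, so ◇◇p is true at s0.
  So □◇◇p is true at s0.
Satisfying worlds: {s0}

s0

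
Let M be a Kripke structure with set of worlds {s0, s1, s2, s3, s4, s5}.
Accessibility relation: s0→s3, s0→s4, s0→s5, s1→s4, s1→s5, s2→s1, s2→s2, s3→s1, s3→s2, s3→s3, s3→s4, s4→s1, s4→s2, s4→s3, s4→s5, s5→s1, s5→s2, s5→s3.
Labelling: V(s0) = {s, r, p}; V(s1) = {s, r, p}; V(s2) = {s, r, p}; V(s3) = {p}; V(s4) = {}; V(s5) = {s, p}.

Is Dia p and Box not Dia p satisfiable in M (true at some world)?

Let φ = Dia p and Box not Dia p. Evaluate φ at each world:
  s0 (successors {s3, s4, s5}): φ is false.
  s1 (successors {s4, s5}): φ is false.
  s2 (successors {s1, s2}): φ is false.
  s3 (successors {s1, s2, s3, s4}): φ is false.
  s4 (successors {s1, s2, s3, s5}): φ is false.
  s5 (successors {s1, s2, s3}): φ is false.
For instance, at s0:
  At s0: Dia p is true, Box not Dia p is false, so Dia p and Box not Dia p is false.
    At s0: Dia p requires p at some successor in {s3, s4, s5}.
      p holds at s3, so Dia p is true at s0.
    At s0: Box not Dia p requires not Dia p at every successor {s3, s4, s5}.
      not Dia p fails at s3, so Box not Dia p is false at s0.

No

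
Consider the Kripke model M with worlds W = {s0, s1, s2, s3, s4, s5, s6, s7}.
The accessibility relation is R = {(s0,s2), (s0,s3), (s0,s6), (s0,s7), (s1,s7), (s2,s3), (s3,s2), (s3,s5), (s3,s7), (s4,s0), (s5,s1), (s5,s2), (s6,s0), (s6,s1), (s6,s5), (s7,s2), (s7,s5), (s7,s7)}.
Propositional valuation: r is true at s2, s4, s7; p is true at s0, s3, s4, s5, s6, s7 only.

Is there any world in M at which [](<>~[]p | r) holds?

Let φ = [](<>~[]p | r). Evaluate φ at each world:
  s0 (successors {s2, s3, s6, s7}): φ is true.
  s1 (successors {s7}): φ is true.
  s2 (successors {s3}): φ is true.
  s3 (successors {s2, s5, s7}): φ is false.
  s4 (successors {s0}): φ is true.
  s5 (successors {s1, s2}): φ is true.
  s6 (successors {s0, s1, s5}): φ is false.
  s7 (successors {s2, s5, s7}): φ is false.
Detail at s0 (witness):
  At s0: [](<>~[]p | r) requires <>~[]p | r at every successor {s2, s3, s6, s7}.
    At s2: <>~[]p | r is true.
    At s3: <>~[]p | r is true.
    At s6: <>~[]p | r is true.
    At s7: <>~[]p | r is true.
  So [](<>~[]p | r) is true at s0.

Yes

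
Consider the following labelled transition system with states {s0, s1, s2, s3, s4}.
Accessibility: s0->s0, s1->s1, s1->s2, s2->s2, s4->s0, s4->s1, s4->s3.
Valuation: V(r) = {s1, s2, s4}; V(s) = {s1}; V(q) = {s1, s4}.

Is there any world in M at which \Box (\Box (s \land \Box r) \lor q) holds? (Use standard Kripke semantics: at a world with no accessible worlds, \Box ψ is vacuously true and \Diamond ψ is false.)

Let φ = \Box (\Box (s \land \Box r) \lor q). Evaluate φ at each world:
  s0 (successors {s0}): φ is false.
  s1 (successors {s1, s2}): φ is false.
  s2 (successors {s2}): φ is false.
  s3 (successors ∅): φ is true.
  s4 (successors {s0, s1, s3}): φ is false.
Detail at s3 (witness):
  At s3: no accessible worlds, so \Box (\Box (s \land \Box r) \lor q) holds vacuously.

Yes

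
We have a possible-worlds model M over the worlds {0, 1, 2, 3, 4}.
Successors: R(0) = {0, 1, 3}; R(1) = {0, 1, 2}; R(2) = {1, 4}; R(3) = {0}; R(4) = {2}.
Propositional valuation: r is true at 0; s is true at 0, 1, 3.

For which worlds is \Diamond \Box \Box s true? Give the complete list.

Let φ = \Diamond \Box \Box s. Evaluate φ at each world:
  0 (successors {0, 1, 3}): φ is true.
  1 (successors {0, 1, 2}): φ is false.
  2 (successors {1, 4}): φ is false.
  3 (successors {0}): φ is false.
  4 (successors {2}): φ is false.
For instance, at 2:
  At 2: \Diamond \Box \Box s requires \Box \Box s at some successor in {1, 4}.
    At 1: \Box \Box s is false.
    At 4: \Box \Box s is false.
  So \Diamond \Box \Box s is false at 2.
Satisfying worlds: {0}

0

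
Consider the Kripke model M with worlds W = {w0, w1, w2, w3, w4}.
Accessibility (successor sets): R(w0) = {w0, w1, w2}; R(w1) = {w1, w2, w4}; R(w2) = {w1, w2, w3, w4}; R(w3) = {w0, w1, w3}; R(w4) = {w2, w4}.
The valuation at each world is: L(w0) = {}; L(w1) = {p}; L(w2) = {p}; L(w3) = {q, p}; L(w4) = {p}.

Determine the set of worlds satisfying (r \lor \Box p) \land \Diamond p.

w1, w2, w4

Let φ = (r \lor \Box p) \land \Diamond p. Evaluate φ at each world:
  w0 (successors {w0, w1, w2}): φ is false.
  w1 (successors {w1, w2, w4}): φ is true.
  w2 (successors {w1, w2, w3, w4}): φ is true.
  w3 (successors {w0, w1, w3}): φ is false.
  w4 (successors {w2, w4}): φ is true.
For instance, at w3:
  At w3: r \lor \Box p is false, \Diamond p is true, so (r \lor \Box p) \land \Diamond p is false.
    At w3: r is false, \Box p is false, so r \lor \Box p is false.
      At w3: \Box p requires p at every successor {w0, w1, w3}.
        p fails at w0, so \Box p is false at w3.
    At w3: \Diamond p requires p at some successor in {w0, w1, w3}.
      p holds at w1, so \Diamond p is true at w3.
Satisfying worlds: {w1, w2, w4}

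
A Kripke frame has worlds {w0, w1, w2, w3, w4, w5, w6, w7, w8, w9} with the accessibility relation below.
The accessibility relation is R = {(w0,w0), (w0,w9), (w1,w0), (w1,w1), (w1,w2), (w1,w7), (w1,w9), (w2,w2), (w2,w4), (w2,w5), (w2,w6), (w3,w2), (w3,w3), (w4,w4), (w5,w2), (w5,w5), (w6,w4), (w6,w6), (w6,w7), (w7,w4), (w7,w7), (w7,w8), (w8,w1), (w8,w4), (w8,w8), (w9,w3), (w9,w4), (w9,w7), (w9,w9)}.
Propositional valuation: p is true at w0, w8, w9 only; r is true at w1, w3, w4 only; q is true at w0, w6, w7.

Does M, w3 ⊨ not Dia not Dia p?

No

At w3: Dia not Dia p is true, so not Dia not Dia p is false.
  At w3: Dia not Dia p requires not Dia p at some successor in {w2, w3}.
    not Dia p holds at w2, so Dia not Dia p is true at w3.
      At w2: Dia p is false, so not Dia p is true.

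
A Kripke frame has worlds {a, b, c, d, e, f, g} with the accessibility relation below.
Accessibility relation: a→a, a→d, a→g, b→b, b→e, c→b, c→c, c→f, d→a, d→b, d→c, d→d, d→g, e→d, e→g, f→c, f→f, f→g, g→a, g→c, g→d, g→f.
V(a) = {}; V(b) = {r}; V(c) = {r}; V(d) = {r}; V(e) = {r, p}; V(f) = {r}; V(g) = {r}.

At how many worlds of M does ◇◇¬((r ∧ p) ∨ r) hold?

5

Let φ = ◇◇¬((r ∧ p) ∨ r). Evaluate φ at each world:
  a (successors {a, d, g}): φ is true.
  b (successors {b, e}): φ is false.
  c (successors {b, c, f}): φ is false.
  d (successors {a, b, c, d, g}): φ is true.
  e (successors {d, g}): φ is true.
  f (successors {c, f, g}): φ is true.
  g (successors {a, c, d, f}): φ is true.
For instance, at e:
  At e: ◇◇¬((r ∧ p) ∨ r) requires ◇¬((r ∧ p) ∨ r) at some successor in {d, g}.
    ◇¬((r ∧ p) ∨ r) holds at d, so ◇◇¬((r ∧ p) ∨ r) is true at e.
      At d: ◇¬((r ∧ p) ∨ r) requires ¬((r ∧ p) ∨ r) at some successor in {a, b, c, d, g}.
        ¬((r ∧ p) ∨ r) holds at a, so ◇¬((r ∧ p) ∨ r) is true at d.
Satisfying worlds: {a, d, e, f, g}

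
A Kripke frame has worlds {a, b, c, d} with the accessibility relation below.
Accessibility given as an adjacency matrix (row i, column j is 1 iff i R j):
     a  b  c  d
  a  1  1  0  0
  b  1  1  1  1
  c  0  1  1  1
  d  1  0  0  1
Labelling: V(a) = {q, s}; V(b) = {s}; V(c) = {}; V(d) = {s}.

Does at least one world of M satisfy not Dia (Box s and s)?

No

Let φ = not Dia (Box s and s). Evaluate φ at each world:
  a (successors {a, b}): φ is false.
  b (successors {a, b, c, d}): φ is false.
  c (successors {b, c, d}): φ is false.
  d (successors {a, d}): φ is false.
For instance, at a:
  At a: Dia (Box s and s) is true, so not Dia (Box s and s) is false.
    At a: Dia (Box s and s) requires Box s and s at some successor in {a, b}.
      Box s and s holds at a, so Dia (Box s and s) is true at a.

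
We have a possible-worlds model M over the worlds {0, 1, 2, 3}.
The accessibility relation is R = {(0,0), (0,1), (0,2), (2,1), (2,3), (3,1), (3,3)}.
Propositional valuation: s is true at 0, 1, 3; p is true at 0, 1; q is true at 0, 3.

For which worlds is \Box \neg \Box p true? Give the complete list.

Let φ = \Box \neg \Box p. Evaluate φ at each world:
  0 (successors {0, 1, 2}): φ is false.
  1 (successors ∅): φ is true.
  2 (successors {1, 3}): φ is false.
  3 (successors {1, 3}): φ is false.
For instance, at 0:
  At 0: \Box \neg \Box p requires \neg \Box p at every successor {0, 1, 2}.
    \neg \Box p fails at 1, so \Box \neg \Box p is false at 0.
      At 1: \Box p is true, so \neg \Box p is false.
Satisfying worlds: {1}

1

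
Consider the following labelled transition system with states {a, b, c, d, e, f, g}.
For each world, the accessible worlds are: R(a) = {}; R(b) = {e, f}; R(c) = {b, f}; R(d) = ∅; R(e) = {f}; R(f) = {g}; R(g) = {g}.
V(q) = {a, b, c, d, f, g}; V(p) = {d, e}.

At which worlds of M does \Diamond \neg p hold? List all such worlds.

b, c, e, f, g

Let φ = \Diamond \neg p. Evaluate φ at each world:
  a (successors ∅): φ is false.
  b (successors {e, f}): φ is true.
  c (successors {b, f}): φ is true.
  d (successors ∅): φ is false.
  e (successors {f}): φ is true.
  f (successors {g}): φ is true.
  g (successors {g}): φ is true.
For instance, at g:
  At g: \Diamond \neg p requires \neg p at some successor in {g}.
    \neg p holds at g, so \Diamond \neg p is true at g.
Satisfying worlds: {b, c, e, f, g}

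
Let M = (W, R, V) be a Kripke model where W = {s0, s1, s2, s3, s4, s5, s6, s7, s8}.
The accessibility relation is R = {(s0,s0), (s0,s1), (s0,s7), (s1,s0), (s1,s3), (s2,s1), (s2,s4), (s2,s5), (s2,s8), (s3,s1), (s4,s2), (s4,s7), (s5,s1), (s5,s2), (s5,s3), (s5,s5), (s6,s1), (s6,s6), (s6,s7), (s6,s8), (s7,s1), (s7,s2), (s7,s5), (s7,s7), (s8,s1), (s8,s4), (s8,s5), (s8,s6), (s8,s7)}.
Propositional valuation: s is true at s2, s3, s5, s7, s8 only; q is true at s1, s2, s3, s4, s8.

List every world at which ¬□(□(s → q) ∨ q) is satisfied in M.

Let φ = ¬□(□(s → q) ∨ q). Evaluate φ at each world:
  s0 (successors {s0, s1, s7}): φ is true.
  s1 (successors {s0, s3}): φ is true.
  s2 (successors {s1, s4, s5, s8}): φ is true.
  s3 (successors {s1}): φ is false.
  s4 (successors {s2, s7}): φ is true.
  s5 (successors {s1, s2, s3, s5}): φ is true.
  s6 (successors {s1, s6, s7, s8}): φ is true.
  s7 (successors {s1, s2, s5, s7}): φ is true.
  s8 (successors {s1, s4, s5, s6, s7}): φ is true.
For instance, at s1:
  At s1: □(□(s → q) ∨ q) is false, so ¬□(□(s → q) ∨ q) is true.
    At s1: □(□(s → q) ∨ q) requires □(s → q) ∨ q at every successor {s0, s3}.
      □(s → q) ∨ q fails at s0, so □(□(s → q) ∨ q) is false at s1.
Satisfying worlds: {s0, s1, s2, s4, s5, s6, s7, s8}

s0, s1, s2, s4, s5, s6, s7, s8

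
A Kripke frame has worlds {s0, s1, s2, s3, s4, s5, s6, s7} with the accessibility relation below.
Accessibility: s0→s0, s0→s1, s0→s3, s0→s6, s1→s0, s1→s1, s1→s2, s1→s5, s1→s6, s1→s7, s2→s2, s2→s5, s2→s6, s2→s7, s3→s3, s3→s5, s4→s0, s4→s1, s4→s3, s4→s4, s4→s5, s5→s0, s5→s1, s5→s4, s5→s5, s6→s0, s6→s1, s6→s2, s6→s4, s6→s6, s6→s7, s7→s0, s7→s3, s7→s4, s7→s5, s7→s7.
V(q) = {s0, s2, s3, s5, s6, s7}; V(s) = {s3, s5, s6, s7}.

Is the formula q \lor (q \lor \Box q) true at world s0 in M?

Yes

At s0: q is true, q \lor \Box q is true, so q \lor (q \lor \Box q) is true.
  At s0: q is true, \Box q is false, so q \lor \Box q is true.
    At s0: \Box q requires q at every successor {s0, s1, s3, s6}.
      q fails at s1, so \Box q is false at s0.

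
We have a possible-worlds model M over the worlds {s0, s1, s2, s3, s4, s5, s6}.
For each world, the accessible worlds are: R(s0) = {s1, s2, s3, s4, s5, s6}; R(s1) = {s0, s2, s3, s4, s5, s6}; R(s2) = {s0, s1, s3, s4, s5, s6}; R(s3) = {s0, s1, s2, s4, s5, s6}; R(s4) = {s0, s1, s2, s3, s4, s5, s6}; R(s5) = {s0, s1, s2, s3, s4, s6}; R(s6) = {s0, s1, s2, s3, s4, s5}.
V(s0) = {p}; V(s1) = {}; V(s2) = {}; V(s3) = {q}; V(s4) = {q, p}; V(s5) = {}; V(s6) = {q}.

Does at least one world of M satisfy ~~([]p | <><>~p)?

Yes

Let φ = ~~([]p | <><>~p). Evaluate φ at each world:
  s0 (successors {s1, s2, s3, s4, s5, s6}): φ is true.
  s1 (successors {s0, s2, s3, s4, s5, s6}): φ is true.
  s2 (successors {s0, s1, s3, s4, s5, s6}): φ is true.
  s3 (successors {s0, s1, s2, s4, s5, s6}): φ is true.
  s4 (successors {s0, s1, s2, s3, s4, s5, s6}): φ is true.
  s5 (successors {s0, s1, s2, s3, s4, s6}): φ is true.
  s6 (successors {s0, s1, s2, s3, s4, s5}): φ is true.
Detail at s0 (witness):
  At s0: ~([]p | <><>~p) is false, so ~~([]p | <><>~p) is true.
    At s0: []p | <><>~p is true, so ~([]p | <><>~p) is false.
      At s0: []p is false, <><>~p is true, so []p | <><>~p is true.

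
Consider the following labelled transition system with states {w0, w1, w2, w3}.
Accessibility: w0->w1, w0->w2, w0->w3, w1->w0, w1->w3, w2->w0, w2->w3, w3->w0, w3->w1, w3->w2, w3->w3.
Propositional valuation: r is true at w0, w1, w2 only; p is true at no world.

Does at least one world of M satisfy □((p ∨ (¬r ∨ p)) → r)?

No

Recall that □ψ holds at a world iff ψ holds at every accessible world, and ◇ψ holds iff ψ holds at some accessible world.
Let φ = □((p ∨ (¬r ∨ p)) → r). Evaluate φ at each world:
  w0 (successors {w1, w2, w3}): φ is false.
  w1 (successors {w0, w3}): φ is false.
  w2 (successors {w0, w3}): φ is false.
  w3 (successors {w0, w1, w2, w3}): φ is false.
For instance, at w1:
  At w1: □((p ∨ (¬r ∨ p)) → r) requires (p ∨ (¬r ∨ p)) → r at every successor {w0, w3}.
    (p ∨ (¬r ∨ p)) → r fails at w3, so □((p ∨ (¬r ∨ p)) → r) is false at w1.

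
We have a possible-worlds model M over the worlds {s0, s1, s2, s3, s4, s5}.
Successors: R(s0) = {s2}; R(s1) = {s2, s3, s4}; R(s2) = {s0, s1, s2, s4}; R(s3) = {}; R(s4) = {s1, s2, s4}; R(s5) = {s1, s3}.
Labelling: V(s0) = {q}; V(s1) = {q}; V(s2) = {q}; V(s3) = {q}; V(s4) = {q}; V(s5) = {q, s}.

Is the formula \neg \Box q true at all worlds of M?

Let φ = \neg \Box q. Evaluate φ at each world:
  s0 (successors {s2}): φ is false.
  s1 (successors {s2, s3, s4}): φ is false.
  s2 (successors {s0, s1, s2, s4}): φ is false.
  s3 (successors ∅): φ is false.
  s4 (successors {s1, s2, s4}): φ is false.
  s5 (successors {s1, s3}): φ is false.
Detail at s0 (counterexample):
  At s0: \Box q is true, so \neg \Box q is false.
    At s0: \Box q requires q at every successor {s2}.
      At s2: q is true.
    So \Box q is true at s0.

No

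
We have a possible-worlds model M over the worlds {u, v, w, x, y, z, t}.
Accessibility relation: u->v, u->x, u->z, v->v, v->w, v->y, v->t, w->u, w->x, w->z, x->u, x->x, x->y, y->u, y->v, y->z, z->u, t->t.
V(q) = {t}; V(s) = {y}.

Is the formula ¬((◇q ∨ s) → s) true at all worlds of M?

No

Let φ = ¬((◇q ∨ s) → s). Evaluate φ at each world:
  u (successors {v, x, z}): φ is false.
  v (successors {v, w, y, t}): φ is true.
  w (successors {u, x, z}): φ is false.
  x (successors {u, x, y}): φ is false.
  y (successors {u, v, z}): φ is false.
  z (successors {u}): φ is false.
  t (successors {t}): φ is true.
Detail at u (counterexample):
  At u: (◇q ∨ s) → s is true, so ¬((◇q ∨ s) → s) is false.
    At u: ◇q ∨ s is false, s is false, so (◇q ∨ s) → s is true.
      At u: ◇q is false, s is false, so ◇q ∨ s is false.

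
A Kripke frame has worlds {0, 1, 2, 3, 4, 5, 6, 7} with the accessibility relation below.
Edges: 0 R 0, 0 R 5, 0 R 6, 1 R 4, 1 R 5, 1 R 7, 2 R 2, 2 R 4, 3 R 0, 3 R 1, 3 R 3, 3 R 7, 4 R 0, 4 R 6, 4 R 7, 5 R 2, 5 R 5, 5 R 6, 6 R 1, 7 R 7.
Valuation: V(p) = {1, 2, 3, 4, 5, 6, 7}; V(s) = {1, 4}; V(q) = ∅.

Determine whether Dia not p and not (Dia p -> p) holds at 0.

Yes

At 0: Dia not p is true, not (Dia p -> p) is true, so Dia not p and not (Dia p -> p) is true.
  At 0: Dia not p requires not p at some successor in {0, 5, 6}.
    not p holds at 0, so Dia not p is true at 0.
  At 0: Dia p -> p is false, so not (Dia p -> p) is true.
    At 0: Dia p is true, p is false, so Dia p -> p is false.
      At 0: Dia p requires p at some successor in {0, 5, 6}.
        p holds at 5, so Dia p is true at 0.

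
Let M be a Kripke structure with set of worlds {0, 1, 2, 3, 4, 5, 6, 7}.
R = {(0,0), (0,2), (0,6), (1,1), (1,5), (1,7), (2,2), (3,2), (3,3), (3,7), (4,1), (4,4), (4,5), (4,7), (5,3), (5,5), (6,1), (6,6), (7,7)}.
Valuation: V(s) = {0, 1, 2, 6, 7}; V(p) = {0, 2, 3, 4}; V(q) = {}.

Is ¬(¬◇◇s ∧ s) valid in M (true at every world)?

Yes

Let φ = ¬(¬◇◇s ∧ s). Evaluate φ at each world:
  0 (successors {0, 2, 6}): φ is true.
  1 (successors {1, 5, 7}): φ is true.
  2 (successors {2}): φ is true.
  3 (successors {2, 3, 7}): φ is true.
  4 (successors {1, 4, 5, 7}): φ is true.
  5 (successors {3, 5}): φ is true.
  6 (successors {1, 6}): φ is true.
  7 (successors {7}): φ is true.
For instance, at 6:
  At 6: ¬◇◇s ∧ s is false, so ¬(¬◇◇s ∧ s) is true.
    At 6: ¬◇◇s is false, s is true, so ¬◇◇s ∧ s is false.
      At 6: ◇◇s is true, so ¬◇◇s is false.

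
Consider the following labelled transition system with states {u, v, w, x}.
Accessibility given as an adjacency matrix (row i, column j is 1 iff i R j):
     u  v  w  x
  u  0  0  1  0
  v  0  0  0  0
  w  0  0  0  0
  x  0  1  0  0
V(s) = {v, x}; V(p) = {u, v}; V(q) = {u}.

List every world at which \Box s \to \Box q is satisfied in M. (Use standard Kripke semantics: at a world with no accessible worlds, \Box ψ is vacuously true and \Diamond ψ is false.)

Let φ = \Box s \to \Box q. Evaluate φ at each world:
  u (successors {w}): φ is true.
  v (successors ∅): φ is true.
  w (successors ∅): φ is true.
  x (successors {v}): φ is false.
For instance, at x:
  At x: \Box s is true, \Box q is false, so \Box s \to \Box q is false.
    At x: \Box s requires s at every successor {v}.
      At v: s is true.
    So \Box s is true at x.
    At x: \Box q requires q at every successor {v}.
      q fails at v, so \Box q is false at x.
Satisfying worlds: {u, v, w}

u, v, w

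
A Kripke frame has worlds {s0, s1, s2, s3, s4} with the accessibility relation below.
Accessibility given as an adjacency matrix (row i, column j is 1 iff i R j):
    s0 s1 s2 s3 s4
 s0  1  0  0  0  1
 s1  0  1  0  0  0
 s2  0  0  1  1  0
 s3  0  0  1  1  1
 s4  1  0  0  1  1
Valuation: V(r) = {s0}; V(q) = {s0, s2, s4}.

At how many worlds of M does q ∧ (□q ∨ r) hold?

Let φ = q ∧ (□q ∨ r). Evaluate φ at each world:
  s0 (successors {s0, s4}): φ is true.
  s1 (successors {s1}): φ is false.
  s2 (successors {s2, s3}): φ is false.
  s3 (successors {s2, s3, s4}): φ is false.
  s4 (successors {s0, s3, s4}): φ is false.
For instance, at s4:
  At s4: q is true, □q ∨ r is false, so q ∧ (□q ∨ r) is false.
    At s4: □q is false, r is false, so □q ∨ r is false.
      At s4: □q requires q at every successor {s0, s3, s4}.
        q fails at s3, so □q is false at s4.
Satisfying worlds: {s0}

1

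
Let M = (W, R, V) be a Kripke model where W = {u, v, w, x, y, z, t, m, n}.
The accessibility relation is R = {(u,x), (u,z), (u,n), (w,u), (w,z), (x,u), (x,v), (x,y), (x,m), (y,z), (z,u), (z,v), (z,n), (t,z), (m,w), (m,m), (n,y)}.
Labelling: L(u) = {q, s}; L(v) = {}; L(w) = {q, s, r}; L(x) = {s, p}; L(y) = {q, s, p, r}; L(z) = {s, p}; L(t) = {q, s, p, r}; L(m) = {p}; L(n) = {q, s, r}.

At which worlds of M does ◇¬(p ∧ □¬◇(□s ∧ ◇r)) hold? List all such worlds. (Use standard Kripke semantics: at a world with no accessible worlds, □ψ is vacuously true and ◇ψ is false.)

u, w, x, y, z, t, m, n

Let φ = ◇¬(p ∧ □¬◇(□s ∧ ◇r)). Evaluate φ at each world:
  u (successors {x, z, n}): φ is true.
  v (successors ∅): φ is false.
  w (successors {u, z}): φ is true.
  x (successors {u, v, y, m}): φ is true.
  y (successors {z}): φ is true.
  z (successors {u, v, n}): φ is true.
  t (successors {z}): φ is true.
  m (successors {w, m}): φ is true.
  n (successors {y}): φ is true.
For instance, at t:
  At t: ◇¬(p ∧ □¬◇(□s ∧ ◇r)) requires ¬(p ∧ □¬◇(□s ∧ ◇r)) at some successor in {z}.
    ¬(p ∧ □¬◇(□s ∧ ◇r)) holds at z, so ◇¬(p ∧ □¬◇(□s ∧ ◇r)) is true at t.
      At z: p ∧ □¬◇(□s ∧ ◇r) is false, so ¬(p ∧ □¬◇(□s ∧ ◇r)) is true.
Satisfying worlds: {u, w, x, y, z, t, m, n}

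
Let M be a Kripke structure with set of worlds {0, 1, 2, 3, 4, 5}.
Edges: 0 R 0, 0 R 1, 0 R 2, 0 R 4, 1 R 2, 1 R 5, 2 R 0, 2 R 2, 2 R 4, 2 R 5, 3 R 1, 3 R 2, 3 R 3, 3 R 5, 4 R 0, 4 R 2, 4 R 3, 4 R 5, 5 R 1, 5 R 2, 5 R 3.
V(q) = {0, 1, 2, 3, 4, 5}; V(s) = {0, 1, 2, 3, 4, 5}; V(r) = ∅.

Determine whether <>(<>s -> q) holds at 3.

Yes

At 3: <>(<>s -> q) requires <>s -> q at some successor in {1, 2, 3, 5}.
  <>s -> q holds at 1, so <>(<>s -> q) is true at 3.
    At 1: <>s is true, q is true, so <>s -> q is true.
      At 1: <>s requires s at some successor in {2, 5}.
        s holds at 2, so <>s is true at 1.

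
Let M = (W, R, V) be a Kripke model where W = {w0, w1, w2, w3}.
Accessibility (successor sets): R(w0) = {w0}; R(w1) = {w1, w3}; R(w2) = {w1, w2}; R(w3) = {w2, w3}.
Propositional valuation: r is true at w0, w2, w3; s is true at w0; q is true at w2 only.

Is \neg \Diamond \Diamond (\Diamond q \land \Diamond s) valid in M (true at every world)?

Let φ = \neg \Diamond \Diamond (\Diamond q \land \Diamond s). Evaluate φ at each world:
  w0 (successors {w0}): φ is true.
  w1 (successors {w1, w3}): φ is true.
  w2 (successors {w1, w2}): φ is true.
  w3 (successors {w2, w3}): φ is true.
For instance, at w1:
  At w1: \Diamond \Diamond (\Diamond q \land \Diamond s) is false, so \neg \Diamond \Diamond (\Diamond q \land \Diamond s) is true.
    At w1: \Diamond \Diamond (\Diamond q \land \Diamond s) requires \Diamond (\Diamond q \land \Diamond s) at some successor in {w1, w3}.
      At w1: \Diamond (\Diamond q \land \Diamond s) is false.
      At w3: \Diamond (\Diamond q \land \Diamond s) is false.
    So \Diamond \Diamond (\Diamond q \land \Diamond s) is false at w1.

Yes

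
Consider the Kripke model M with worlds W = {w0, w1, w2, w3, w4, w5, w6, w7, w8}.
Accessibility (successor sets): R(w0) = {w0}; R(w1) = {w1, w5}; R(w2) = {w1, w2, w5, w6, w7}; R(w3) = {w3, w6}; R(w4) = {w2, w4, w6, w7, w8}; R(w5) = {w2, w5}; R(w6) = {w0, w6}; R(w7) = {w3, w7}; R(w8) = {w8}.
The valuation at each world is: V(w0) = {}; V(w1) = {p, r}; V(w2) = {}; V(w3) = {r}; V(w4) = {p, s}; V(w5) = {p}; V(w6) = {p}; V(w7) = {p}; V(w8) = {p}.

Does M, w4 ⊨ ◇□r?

No

At w4: ◇□r requires □r at some successor in {w2, w4, w6, w7, w8}.
  At w2: □r is false.
  At w4: □r is false.
  At w6: □r is false.
  At w7: □r is false.
  At w8: □r is false.
So ◇□r is false at w4.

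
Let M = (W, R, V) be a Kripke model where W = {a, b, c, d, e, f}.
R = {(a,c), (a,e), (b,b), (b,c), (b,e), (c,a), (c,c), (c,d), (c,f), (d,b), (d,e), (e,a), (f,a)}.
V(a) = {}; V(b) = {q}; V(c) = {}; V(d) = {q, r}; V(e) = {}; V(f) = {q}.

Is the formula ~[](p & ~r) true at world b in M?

Yes

At b: [](p & ~r) is false, so ~[](p & ~r) is true.
  At b: [](p & ~r) requires p & ~r at every successor {b, c, e}.
    p & ~r fails at b, so [](p & ~r) is false at b.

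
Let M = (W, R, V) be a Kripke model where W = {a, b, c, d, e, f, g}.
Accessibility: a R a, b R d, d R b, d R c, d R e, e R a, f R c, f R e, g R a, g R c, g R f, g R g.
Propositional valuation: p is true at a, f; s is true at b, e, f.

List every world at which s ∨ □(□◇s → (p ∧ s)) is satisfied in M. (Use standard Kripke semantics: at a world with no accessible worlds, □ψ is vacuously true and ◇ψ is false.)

Recall that □ψ holds at a world iff ψ holds at every accessible world, and ◇ψ holds iff ψ holds at some accessible world.
Let φ = s ∨ □(□◇s → (p ∧ s)). Evaluate φ at each world:
  a (successors {a}): φ is true.
  b (successors {d}): φ is true.
  c (successors ∅): φ is true.
  d (successors {b, c, e}): φ is false.
  e (successors {a}): φ is true.
  f (successors {c, e}): φ is true.
  g (successors {a, c, f, g}): φ is false.
For instance, at a:
  At a: s is false, □(□◇s → (p ∧ s)) is true, so s ∨ □(□◇s → (p ∧ s)) is true.
    At a: □(□◇s → (p ∧ s)) requires □◇s → (p ∧ s) at every successor {a}.
      At a: □◇s → (p ∧ s) is true.
    So □(□◇s → (p ∧ s)) is true at a.
Satisfying worlds: {a, b, c, e, f}

a, b, c, e, f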